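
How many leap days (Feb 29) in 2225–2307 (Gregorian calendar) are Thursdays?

2

Leap years in 2225–2307: 19 of them.
Feb 29 weekday advances by 5 (mod 7) from one leap year to the next four years later (or differs when a century non-leap intervenes).
Leap-day weekdays: 2228:Fri 2232:Wed 2236:Mon 2240:Sat 2244:Thu✓ 2248:Tue 2252:Sun 2256:Fri 2260:Wed 2264:Mon 2268:Sat 2272:Thu✓ 2276:Tue 2280:Sun 2284:Fri 2288:Wed 2292:Mon 2296:Sat 2304:Mon
Thursday: 2244, 2272 → 2.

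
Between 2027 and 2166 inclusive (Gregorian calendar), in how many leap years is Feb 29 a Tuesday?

Leap years in 2027–2166: 34 of them.
Feb 29 weekday advances by 5 (mod 7) from one leap year to the next four years later (or differs when a century non-leap intervenes).
Leap-day weekdays: 2028:Tue✓ 2032:Sun 2036:Fri 2040:Wed 2044:Mon 2048:Sat 2052:Thu 2056:Tue✓ 2060:Sun 2064:Fri 2068:Wed 2072:Mon 2076:Sat …(8 more)… 2116:Sat 2120:Thu 2124:Tue✓ 2128:Sun 2132:Fri 2136:Wed 2140:Mon 2144:Sat 2148:Thu 2152:Tue✓ 2156:Sun 2160:Fri 2164:Wed
Tuesday: 2028, 2056, 2084, 2124, 2152 → 5.

5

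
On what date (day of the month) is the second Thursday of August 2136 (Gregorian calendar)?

August 1, 2136 is a Wednesday, so the first Thursday is the 2nd.
The second Thursday is 2 + 7 = 9.

9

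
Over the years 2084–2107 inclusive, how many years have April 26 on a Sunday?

3

Track April 26's weekday year by year (advancing +1, or +2 across a Feb 29):
  2084: Wed  2085: Thu (+1)  2086: Fri (+1)  2087: Sat (+1)  2088: Mon (+2)
  2089: Tue (+1)  2090: Wed (+1)  2091: Thu (+1)  2092: Sat (+2)  2093: Sun (+1) ✓
  2094: Mon (+1)  2095: Tue (+1)  2096: Thu (+2)  2097: Fri (+1)  2098: Sat (+1)
  2099: Sun (+1) ✓  2100: Mon (+1)  2101: Tue (+1)  2102: Wed (+1)  2103: Thu (+1)
  2104: Sat (+2)  2105: Sun (+1) ✓  2106: Mon (+1)  2107: Tue (+1)
Sunday years: 2093, 2099, 2105 — 3 in total.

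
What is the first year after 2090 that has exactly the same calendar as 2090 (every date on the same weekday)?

Two years share a calendar iff Jan 1 falls on the same weekday and both are leap or both are common. 2090: Jan 1 is Sunday, common year.
2091: Jan 1 Monday, common
2092: Jan 1 Tuesday, leap
2093: Jan 1 Thursday, common
2094: Jan 1 Friday, common
2095: Jan 1 Saturday, common
2096: Jan 1 Sunday, leap
2097: Jan 1 Tuesday, common
2098: Jan 1 Wednesday, common
2099: Jan 1 Thursday, common
2100: Jan 1 Friday, common
2101: Jan 1 Saturday, common
2102: Jan 1 Sunday, common
2102 matches on both conditions.

2102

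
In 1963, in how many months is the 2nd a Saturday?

3

Check the 2nd of each month of 1963: Jan 2: Wed, Feb 2: Sat, Mar 2: Sat, Apr 2: Tue, May 2: Thu, Jun 2: Sun, Jul 2: Tue, Aug 2: Fri, Sep 2: Mon, Oct 2: Wed, Nov 2: Sat, Dec 2: Mon.
Saturday occurs in February, March, November — 3 months.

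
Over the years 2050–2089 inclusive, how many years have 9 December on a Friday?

6

Track 9 December's weekday year by year (advancing +1, or +2 across a Feb 29):
  2050: Fri ✓  2051: Sat (+1)  2052: Mon (+2)  2053: Tue (+1)  2054: Wed (+1)
  2055: Thu (+1)  2056: Sat (+2)  2057: Sun (+1)  2058: Mon (+1)  2059: Tue (+1)
  2060: Thu (+2)  2061: Fri (+1) ✓  2062: Sat (+1)  2063: Sun (+1)  … (12 more years) …
  2076: Wed (+2)  2077: Thu (+1)  2078: Fri (+1) ✓  2079: Sat (+1)  2080: Mon (+2)
  2081: Tue (+1)  2082: Wed (+1)  2083: Thu (+1)  2084: Sat (+2)  2085: Sun (+1)
  2086: Mon (+1)  2087: Tue (+1)  2088: Thu (+2)  2089: Fri (+1) ✓
Friday years: 2050, 2061, 2067, 2072, 2078, 2089 — 6 in total.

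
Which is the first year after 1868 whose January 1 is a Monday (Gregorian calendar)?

Jan 1 advances by 2 weekdays after a leap year and by 1 after a common year.
1868: Jan 1 is Wednesday (leap).
1869: Friday
1870: Saturday
1871: Sunday
1872: Monday (leap)
1872 begins on a Monday

1872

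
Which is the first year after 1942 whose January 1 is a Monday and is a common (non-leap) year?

Jan 1 advances by 2 weekdays after a leap year and by 1 after a common year.
1942: Jan 1 is Thursday.
1943: Friday
1944: Saturday (leap)
1945: Monday
1945 begins on a Monday and is a common year.

1945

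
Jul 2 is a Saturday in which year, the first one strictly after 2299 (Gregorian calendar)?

From one year to the next, a fixed date's weekday advances by 1, or by 2 when a Feb 29 lies between the two dates.
2299: July 2 is Sunday.
2300: Monday (+1)
2301: Tuesday (+1)
2302: Wednesday (+1)
2303: Thursday (+1)
2304: Saturday (+2)
Jul 2 falls on a Saturday in 2304.

2304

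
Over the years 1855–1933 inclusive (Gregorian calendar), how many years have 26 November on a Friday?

10

Track 26 November's weekday year by year (advancing +1, or +2 across a Feb 29):
  1855: Mon  1856: Wed (+2)  1857: Thu (+1)  1858: Fri (+1) ✓  1859: Sat (+1)
  1860: Mon (+2)  1861: Tue (+1)  1862: Wed (+1)  1863: Thu (+1)  1864: Sat (+2)
  1865: Sun (+1)  1866: Mon (+1)  1867: Tue (+1)  1868: Thu (+2)  … (51 more years) …
  1920: Fri (+2) ✓  1921: Sat (+1)  1922: Sun (+1)  1923: Mon (+1)  1924: Wed (+2)
  1925: Thu (+1)  1926: Fri (+1) ✓  1927: Sat (+1)  1928: Mon (+2)  1929: Tue (+1)
  1930: Wed (+1)  1931: Thu (+1)  1932: Sat (+2)  1933: Sun (+1)
Friday years: 1858, 1869, 1875, 1880, 1886, 1897, 1909, 1915, 1920, 1926 — 10 in total.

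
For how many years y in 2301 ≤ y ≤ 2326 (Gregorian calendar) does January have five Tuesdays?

11

January has 31 days; it has five Tuesdays when Tuesday falls among the first (month-length − 28) days — i.e. when January 1 is one of Tuesday/Monday/Sunday.
January 1 by year: 2301:Tue✓ 2302:Wed 2303:Thu 2304:Fri 2305:Sun✓ 2306:Mon✓ 2307:Tue✓ 2308:Wed 2309:Fri 2310:Sat 2311:Sun✓ 2312:Mon✓ 2313:Wed 2314:Thu 2315:Fri 2316:Sat 2317:Mon✓ 2318:Tue✓ 2319:Wed 2320:Thu 2321:Sat 2322:Sun✓ 2323:Mon✓ 2324:Tue✓ 2325:Thu 2326:Fri
Years with five Tuesdays: 2301, 2305, 2306, 2307, 2311, 2312, 2317, 2318, 2322, 2323, 2324 → 11.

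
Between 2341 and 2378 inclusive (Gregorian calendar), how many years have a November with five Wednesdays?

November has 30 days; it has five Wednesdays when Wednesday falls among the first (month-length − 28) days — i.e. when November 1 is one of Wednesday/Tuesday.
November 1 by year: 2341:Sat 2342:Sun 2343:Mon 2344:Wed✓ 2345:Thu 2346:Fri 2347:Sat 2348:Mon 2349:Tue✓ 2350:Wed✓ 2351:Thu 2352:Sat 2353:Sun 2354:Mon 2355:Tue✓ …(8 more)… 2364:Sun 2365:Mon 2366:Tue✓ 2367:Wed✓ 2368:Fri 2369:Sat 2370:Sun 2371:Mon 2372:Wed✓ 2373:Thu 2374:Fri 2375:Sat 2376:Mon 2377:Tue✓ 2378:Wed✓
Years with five Wednesdays: 2344, 2349, 2350, 2355, 2360, 2361, 2366, 2367, 2372, 2377, 2378 → 11.

11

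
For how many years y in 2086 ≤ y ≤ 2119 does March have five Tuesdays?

16

March has 31 days; it has five Tuesdays when Tuesday falls among the first (month-length − 28) days — i.e. when March 1 is one of Tuesday/Monday/Sunday.
March 1 by year: 2086:Fri 2087:Sat 2088:Mon✓ 2089:Tue✓ 2090:Wed 2091:Thu 2092:Sat 2093:Sun✓ 2094:Mon✓ 2095:Tue✓ 2096:Thu 2097:Fri 2098:Sat 2099:Sun✓ 2100:Mon✓ …(4 more)… 2105:Sun✓ 2106:Mon✓ 2107:Tue✓ 2108:Thu 2109:Fri 2110:Sat 2111:Sun✓ 2112:Tue✓ 2113:Wed 2114:Thu 2115:Fri 2116:Sun✓ 2117:Mon✓ 2118:Tue✓ 2119:Wed
Years with five Tuesdays: 2088, 2089, 2093, 2094, 2095, 2099, 2100, 2101, 2105, 2106, 2107, 2111, 2112, 2116, 2117, 2118 → 16.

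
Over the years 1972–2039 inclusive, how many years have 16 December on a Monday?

Track 16 December's weekday year by year (advancing +1, or +2 across a Feb 29):
  1972: Sat  1973: Sun (+1)  1974: Mon (+1) ✓  1975: Tue (+1)  1976: Thu (+2)
  1977: Fri (+1)  1978: Sat (+1)  1979: Sun (+1)  1980: Tue (+2)  1981: Wed (+1)
  1982: Thu (+1)  1983: Fri (+1)  1984: Sun (+2)  1985: Mon (+1) ✓  … (40 more years) …
  2026: Wed (+1)  2027: Thu (+1)  2028: Sat (+2)  2029: Sun (+1)  2030: Mon (+1) ✓
  2031: Tue (+1)  2032: Thu (+2)  2033: Fri (+1)  2034: Sat (+1)  2035: Sun (+1)
  2036: Tue (+2)  2037: Wed (+1)  2038: Thu (+1)  2039: Fri (+1)
Monday years: 1974, 1985, 1991, 1996, 2002, 2013, 2019, 2024, 2030 — 9 in total.

9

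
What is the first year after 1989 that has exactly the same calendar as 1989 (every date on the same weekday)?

1995

Two years share a calendar iff Jan 1 falls on the same weekday and both are leap or both are common. 1989: Jan 1 is Sunday, common year.
1990: Jan 1 Monday, common
1991: Jan 1 Tuesday, common
1992: Jan 1 Wednesday, leap
1993: Jan 1 Friday, common
1994: Jan 1 Saturday, common
1995: Jan 1 Sunday, common
1995 matches on both conditions.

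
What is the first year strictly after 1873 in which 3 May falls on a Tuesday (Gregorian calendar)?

1881

From one year to the next, a fixed date's weekday advances by 1, or by 2 when a Feb 29 lies between the two dates.
1873: May 3 is Saturday.
1874: Sunday (+1)
1875: Monday (+1)
1876: Wednesday (+2)
1877: Thursday (+1)
1878: Friday (+1)
1879: Saturday (+1)
1880: Monday (+2)
1881: Tuesday (+1)
3 May falls on a Tuesday in 1881.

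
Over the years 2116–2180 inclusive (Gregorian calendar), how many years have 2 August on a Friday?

Track 2 August's weekday year by year (advancing +1, or +2 across a Feb 29):
  2116: Sun  2117: Mon (+1)  2118: Tue (+1)  2119: Wed (+1)  2120: Fri (+2) ✓
  2121: Sat (+1)  2122: Sun (+1)  2123: Mon (+1)  2124: Wed (+2)  2125: Thu (+1)
  2126: Fri (+1) ✓  2127: Sat (+1)  2128: Mon (+2)  2129: Tue (+1)  … (37 more years) …
  2167: Sun (+1)  2168: Tue (+2)  2169: Wed (+1)  2170: Thu (+1)  2171: Fri (+1) ✓
  2172: Sun (+2)  2173: Mon (+1)  2174: Tue (+1)  2175: Wed (+1)  2176: Fri (+2) ✓
  2177: Sat (+1)  2178: Sun (+1)  2179: Mon (+1)  2180: Wed (+2)
Friday years: 2120, 2126, 2137, 2143, 2148, 2154, 2165, 2171, 2176 — 9 in total.

9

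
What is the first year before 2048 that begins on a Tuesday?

2047

Jan 1 advances by 2 weekdays after a leap year and by 1 after a common year.
2048: Jan 1 is Wednesday (leap).
2047: Tuesday
2047 begins on a Tuesday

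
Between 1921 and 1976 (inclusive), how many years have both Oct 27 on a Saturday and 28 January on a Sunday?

6

Check each year's weekday for Oct 27 and 28 January:
  1921: Thu/Fri  1922: Fri/Sat  1923: Sat/Sun ✓  1924: Mon/Mon  1925: Tue/Wed  1926: Wed/Thu  1927: Thu/Fri  1928: Sat/Sat  1929: Sun/Mon  1930: Mon/Tue  1931: Tue/Wed  1932: Thu/Thu  1933: Fri/Sat  1934: Sat/Sun ✓  …(28 more)…  1963: Sun/Mon  1964: Tue/Tue  1965: Wed/Thu  1966: Thu/Fri  1967: Fri/Sat  1968: Sun/Sun  1969: Mon/Tue  1970: Tue/Wed  1971: Wed/Thu  1972: Fri/Fri  1973: Sat/Sun ✓  1974: Sun/Mon  1975: Mon/Tue  1976: Wed/Wed
Both conditions hold in: 1923, 1934, 1945, 1951, 1962, 1973 — 6.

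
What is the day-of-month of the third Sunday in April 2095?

17

April 1, 2095 is a Friday, so the first Sunday is the 3rd.
The third Sunday is 3 + 14 = 17.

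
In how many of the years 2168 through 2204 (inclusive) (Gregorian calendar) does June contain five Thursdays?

June has 30 days; it has five Thursdays when Thursday falls among the first (month-length − 28) days — i.e. when June 1 is one of Thursday/Wednesday.
June 1 by year: 2168:Wed✓ 2169:Thu✓ 2170:Fri 2171:Sat 2172:Mon 2173:Tue 2174:Wed✓ 2175:Thu✓ 2176:Sat 2177:Sun 2178:Mon 2179:Tue 2180:Thu✓ 2181:Fri 2182:Sat …(7 more)… 2190:Tue 2191:Wed✓ 2192:Fri 2193:Sat 2194:Sun 2195:Mon 2196:Wed✓ 2197:Thu✓ 2198:Fri 2199:Sat 2200:Sun 2201:Mon 2202:Tue 2203:Wed✓ 2204:Fri
Years with five Thursdays: 2168, 2169, 2174, 2175, 2180, 2185, 2186, 2191, 2196, 2197, 2203 → 11.

11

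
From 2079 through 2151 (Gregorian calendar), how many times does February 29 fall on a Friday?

3

Leap years in 2079–2151: 17 of them.
Feb 29 weekday advances by 5 (mod 7) from one leap year to the next four years later (or differs when a century non-leap intervenes).
Leap-day weekdays: 2080:Thu 2084:Tue 2088:Sun 2092:Fri✓ 2096:Wed 2104:Fri✓ 2108:Wed 2112:Mon 2116:Sat 2120:Thu 2124:Tue 2128:Sun 2132:Fri✓ 2136:Wed 2140:Mon 2144:Sat 2148:Thu
Friday: 2092, 2104, 2132 → 3.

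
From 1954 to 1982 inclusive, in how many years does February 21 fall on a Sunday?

5

Track February 21's weekday year by year (advancing +1, or +2 across a Feb 29):
  1954: Sun ✓  1955: Mon (+1)  1956: Tue (+1)  1957: Thu (+2)  1958: Fri (+1)
  1959: Sat (+1)  1960: Sun (+1) ✓  1961: Tue (+2)  1962: Wed (+1)  1963: Thu (+1)
  1964: Fri (+1)  1965: Sun (+2) ✓  1966: Mon (+1)  1967: Tue (+1)  1968: Wed (+1)
  1969: Fri (+2)  1970: Sat (+1)  1971: Sun (+1) ✓  1972: Mon (+1)  1973: Wed (+2)
  1974: Thu (+1)  1975: Fri (+1)  1976: Sat (+1)  1977: Mon (+2)  1978: Tue (+1)
  1979: Wed (+1)  1980: Thu (+1)  1981: Sat (+2)  1982: Sun (+1) ✓
Sunday years: 1954, 1960, 1965, 1971, 1982 — 5 in total.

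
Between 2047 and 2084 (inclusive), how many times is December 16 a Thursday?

6

Track December 16's weekday year by year (advancing +1, or +2 across a Feb 29):
  2047: Mon  2048: Wed (+2)  2049: Thu (+1) ✓  2050: Fri (+1)  2051: Sat (+1)
  2052: Mon (+2)  2053: Tue (+1)  2054: Wed (+1)  2055: Thu (+1) ✓  2056: Sat (+2)
  2057: Sun (+1)  2058: Mon (+1)  2059: Tue (+1)  2060: Thu (+2) ✓  … (10 more years) …
  2071: Wed (+1)  2072: Fri (+2)  2073: Sat (+1)  2074: Sun (+1)  2075: Mon (+1)
  2076: Wed (+2)  2077: Thu (+1) ✓  2078: Fri (+1)  2079: Sat (+1)  2080: Mon (+2)
  2081: Tue (+1)  2082: Wed (+1)  2083: Thu (+1) ✓  2084: Sat (+2)
Thursday years: 2049, 2055, 2060, 2066, 2077, 2083 — 6 in total.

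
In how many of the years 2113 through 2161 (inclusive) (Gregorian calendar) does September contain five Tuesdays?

September has 30 days; it has five Tuesdays when Tuesday falls among the first (month-length − 28) days — i.e. when September 1 is one of Tuesday/Monday.
September 1 by year: 2113:Fri 2114:Sat 2115:Sun 2116:Tue✓ 2117:Wed 2118:Thu 2119:Fri 2120:Sun 2121:Mon✓ 2122:Tue✓ 2123:Wed 2124:Fri 2125:Sat 2126:Sun 2127:Mon✓ …(19 more)… 2147:Fri 2148:Sun 2149:Mon✓ 2150:Tue✓ 2151:Wed 2152:Fri 2153:Sat 2154:Sun 2155:Mon✓ 2156:Wed 2157:Thu 2158:Fri 2159:Sat 2160:Mon✓ 2161:Tue✓
Years with five Tuesdays: 2116, 2121, 2122, 2127, 2132, 2133, 2138, 2139, 2144, 2149, 2150, 2155, 2160, 2161 → 14.

14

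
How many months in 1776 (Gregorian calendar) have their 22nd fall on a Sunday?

Check the 22nd of each month of 1776: Jan 22: Mon, Feb 22: Thu, Mar 22: Fri, Apr 22: Mon, May 22: Wed, Jun 22: Sat, Jul 22: Mon, Aug 22: Thu, Sep 22: Sun, Oct 22: Tue, Nov 22: Fri, Dec 22: Sun.
Sunday occurs in September, December — 2 months.

2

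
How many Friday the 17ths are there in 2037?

Check the 17th of each month of 2037: Jan 17: Sat, Feb 17: Tue, Mar 17: Tue, Apr 17: Fri, May 17: Sun, Jun 17: Wed, Jul 17: Fri, Aug 17: Mon, Sep 17: Thu, Oct 17: Sat, Nov 17: Tue, Dec 17: Thu.
Friday occurs in April, July — 2 months.

2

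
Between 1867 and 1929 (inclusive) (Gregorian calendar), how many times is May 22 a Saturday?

9

Track May 22's weekday year by year (advancing +1, or +2 across a Feb 29):
  1867: Wed  1868: Fri (+2)  1869: Sat (+1) ✓  1870: Sun (+1)  1871: Mon (+1)
  1872: Wed (+2)  1873: Thu (+1)  1874: Fri (+1)  1875: Sat (+1) ✓  1876: Mon (+2)
  1877: Tue (+1)  1878: Wed (+1)  1879: Thu (+1)  1880: Sat (+2) ✓  … (35 more years) …
  1916: Mon (+2)  1917: Tue (+1)  1918: Wed (+1)  1919: Thu (+1)  1920: Sat (+2) ✓
  1921: Sun (+1)  1922: Mon (+1)  1923: Tue (+1)  1924: Thu (+2)  1925: Fri (+1)
  1926: Sat (+1) ✓  1927: Sun (+1)  1928: Tue (+2)  1929: Wed (+1)
Saturday years: 1869, 1875, 1880, 1886, 1897, 1909, 1915, 1920, 1926 — 9 in total.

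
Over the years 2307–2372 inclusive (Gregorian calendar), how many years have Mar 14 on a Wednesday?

8

Track Mar 14's weekday year by year (advancing +1, or +2 across a Feb 29):
  2307: Thu  2308: Sat (+2)  2309: Sun (+1)  2310: Mon (+1)  2311: Tue (+1)
  2312: Thu (+2)  2313: Fri (+1)  2314: Sat (+1)  2315: Sun (+1)  2316: Tue (+2)
  2317: Wed (+1) ✓  2318: Thu (+1)  2319: Fri (+1)  2320: Sun (+2)  … (38 more years) …
  2359: Sat (+1)  2360: Mon (+2)  2361: Tue (+1)  2362: Wed (+1) ✓  2363: Thu (+1)
  2364: Sat (+2)  2365: Sun (+1)  2366: Mon (+1)  2367: Tue (+1)  2368: Thu (+2)
  2369: Fri (+1)  2370: Sat (+1)  2371: Sun (+1)  2372: Tue (+2)
Wednesday years: 2317, 2323, 2328, 2334, 2345, 2351, 2356, 2362 — 8 in total.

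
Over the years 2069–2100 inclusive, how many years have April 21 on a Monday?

Track April 21's weekday year by year (advancing +1, or +2 across a Feb 29):
  2069: Sun  2070: Mon (+1) ✓  2071: Tue (+1)  2072: Thu (+2)  2073: Fri (+1)
  2074: Sat (+1)  2075: Sun (+1)  2076: Tue (+2)  2077: Wed (+1)  2078: Thu (+1)
  2079: Fri (+1)  2080: Sun (+2)  2081: Mon (+1) ✓  2082: Tue (+1)  … (4 more years) …
  2087: Mon (+1) ✓  2088: Wed (+2)  2089: Thu (+1)  2090: Fri (+1)  2091: Sat (+1)
  2092: Mon (+2) ✓  2093: Tue (+1)  2094: Wed (+1)  2095: Thu (+1)  2096: Sat (+2)
  2097: Sun (+1)  2098: Mon (+1) ✓  2099: Tue (+1)  2100: Wed (+1)
Monday years: 2070, 2081, 2087, 2092, 2098 — 5 in total.

5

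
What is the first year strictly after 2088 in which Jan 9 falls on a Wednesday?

2092

From one year to the next, a fixed date's weekday advances by 1, or by 2 when a Feb 29 lies between the two dates.
2088: January 9 is Friday.
2089: Sunday (+2)
2090: Monday (+1)
2091: Tuesday (+1)
2092: Wednesday (+1)
Jan 9 falls on a Wednesday in 2092.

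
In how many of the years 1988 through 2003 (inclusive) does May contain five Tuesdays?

May has 31 days; it has five Tuesdays when Tuesday falls among the first (month-length − 28) days — i.e. when May 1 is one of Tuesday/Monday/Sunday.
May 1 by year: 1988:Sun✓ 1989:Mon✓ 1990:Tue✓ 1991:Wed 1992:Fri 1993:Sat 1994:Sun✓ 1995:Mon✓ 1996:Wed 1997:Thu 1998:Fri 1999:Sat 2000:Mon✓ 2001:Tue✓ 2002:Wed 2003:Thu
Years with five Tuesdays: 1988, 1989, 1990, 1994, 1995, 2000, 2001 → 7.

7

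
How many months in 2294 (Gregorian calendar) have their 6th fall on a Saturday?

Check the 6th of each month of 2294: Jan 6: Sat, Feb 6: Tue, Mar 6: Tue, Apr 6: Fri, May 6: Sun, Jun 6: Wed, Jul 6: Fri, Aug 6: Mon, Sep 6: Thu, Oct 6: Sat, Nov 6: Tue, Dec 6: Thu.
Saturday occurs in January, October — 2 months.

2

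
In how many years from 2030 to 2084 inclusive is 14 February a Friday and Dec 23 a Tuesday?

Check each year's weekday for 14 February and Dec 23:
  2030: Thu/Mon  2031: Fri/Tue ✓  2032: Sat/Thu  2033: Mon/Fri  2034: Tue/Sat  2035: Wed/Sun  2036: Thu/Tue  2037: Sat/Wed  2038: Sun/Thu  2039: Mon/Fri  2040: Tue/Sun  2041: Thu/Mon  2042: Fri/Tue ✓  2043: Sat/Wed  …(27 more)…  2071: Sat/Wed  2072: Sun/Fri  2073: Tue/Sat  2074: Wed/Sun  2075: Thu/Mon  2076: Fri/Wed  2077: Sun/Thu  2078: Mon/Fri  2079: Tue/Sat  2080: Wed/Mon  2081: Fri/Tue ✓  2082: Sat/Wed  2083: Sun/Thu  2084: Mon/Sat
Both conditions hold in: 2031, 2042, 2053, 2059, 2070, 2081 — 6.

6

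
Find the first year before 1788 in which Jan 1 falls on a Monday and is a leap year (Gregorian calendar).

1776

Jan 1 advances by 2 weekdays after a leap year and by 1 after a common year.
1788: Jan 1 is Tuesday (leap).
1787: Monday
1786: Sunday
1785: Saturday
1784: Thursday (leap)
1783: Wednesday
1782: Tuesday
1781: Monday
1780: Saturday (leap)
1779: Friday
1778: Thursday
1777: Wednesday
1776: Monday (leap)
1776 begins on a Monday and is a leap year.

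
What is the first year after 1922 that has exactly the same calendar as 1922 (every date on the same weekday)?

1933

Two years share a calendar iff Jan 1 falls on the same weekday and both are leap or both are common. 1922: Jan 1 is Sunday, common year.
1923: Jan 1 Monday, common
1924: Jan 1 Tuesday, leap
1925: Jan 1 Thursday, common
1926: Jan 1 Friday, common
1927: Jan 1 Saturday, common
1928: Jan 1 Sunday, leap
1929: Jan 1 Tuesday, common
1930: Jan 1 Wednesday, common
1931: Jan 1 Thursday, common
1932: Jan 1 Friday, leap
1933: Jan 1 Sunday, common
1933 matches on both conditions.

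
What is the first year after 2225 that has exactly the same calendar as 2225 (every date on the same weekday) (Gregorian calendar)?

Two years share a calendar iff Jan 1 falls on the same weekday and both are leap or both are common. 2225: Jan 1 is Saturday, common year.
2226: Jan 1 Sunday, common
2227: Jan 1 Monday, common
2228: Jan 1 Tuesday, leap
2229: Jan 1 Thursday, common
2230: Jan 1 Friday, common
2231: Jan 1 Saturday, common
2231 matches on both conditions.

2231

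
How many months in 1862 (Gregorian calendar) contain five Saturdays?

A month of length L has five Saturdays iff its first Saturday is on day ≤ L−28 (so day 1–3 in a 31-day month, 1–2 in a 30-day month, day 1 in a leap February).
Checking each month of 1862: Jan starts Wed (31d); Feb starts Sat (28d); Mar starts Sat (31d) ✓; Apr starts Tue (30d); May starts Thu (31d) ✓; Jun starts Sun (30d); Jul starts Tue (31d); Aug starts Fri (31d) ✓; Sep starts Mon (30d); Oct starts Wed (31d); Nov starts Sat (30d) ✓; Dec starts Mon (31d).
Five-Saturday months: March, May, August, November → 4.

4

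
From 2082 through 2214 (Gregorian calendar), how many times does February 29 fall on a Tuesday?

Leap years in 2082–2214: 31 of them.
Feb 29 weekday advances by 5 (mod 7) from one leap year to the next four years later (or differs when a century non-leap intervenes).
Leap-day weekdays: 2084:Tue✓ 2088:Sun 2092:Fri 2096:Wed 2104:Fri 2108:Wed 2112:Mon 2116:Sat 2120:Thu 2124:Tue✓ 2128:Sun 2132:Fri 2136:Wed …(5 more)… 2160:Fri 2164:Wed 2168:Mon 2172:Sat 2176:Thu 2180:Tue✓ 2184:Sun 2188:Fri 2192:Wed 2196:Mon 2204:Wed 2208:Mon 2212:Sat
Tuesday: 2084, 2124, 2152, 2180 → 4.

4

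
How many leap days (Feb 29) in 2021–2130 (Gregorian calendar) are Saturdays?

3

Leap years in 2021–2130: 26 of them.
Feb 29 weekday advances by 5 (mod 7) from one leap year to the next four years later (or differs when a century non-leap intervenes).
Leap-day weekdays: 2024:Thu 2028:Tue 2032:Sun 2036:Fri 2040:Wed 2044:Mon 2048:Sat✓ 2052:Thu 2056:Tue 2060:Sun 2064:Fri 2068:Wed 2072:Mon 2076:Sat✓ 2080:Thu 2084:Tue 2088:Sun 2092:Fri 2096:Wed 2104:Fri 2108:Wed 2112:Mon 2116:Sat✓ 2120:Thu 2124:Tue 2128:Sun
Saturday: 2048, 2076, 2116 → 3.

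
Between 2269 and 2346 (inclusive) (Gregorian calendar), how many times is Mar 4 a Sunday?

11

Track Mar 4's weekday year by year (advancing +1, or +2 across a Feb 29):
  2269: Thu  2270: Fri (+1)  2271: Sat (+1)  2272: Mon (+2)  2273: Tue (+1)
  2274: Wed (+1)  2275: Thu (+1)  2276: Sat (+2)  2277: Sun (+1) ✓  2278: Mon (+1)
  2279: Tue (+1)  2280: Thu (+2)  2281: Fri (+1)  2282: Sat (+1)  … (50 more years) …
  2333: Sat (+1)  2334: Sun (+1) ✓  2335: Mon (+1)  2336: Wed (+2)  2337: Thu (+1)
  2338: Fri (+1)  2339: Sat (+1)  2340: Mon (+2)  2341: Tue (+1)  2342: Wed (+1)
  2343: Thu (+1)  2344: Sat (+2)  2345: Sun (+1) ✓  2346: Mon (+1)
Sunday years: 2277, 2283, 2288, 2294, 2300, 2306, 2317, 2323, 2328, 2334, 2345 — 11 in total.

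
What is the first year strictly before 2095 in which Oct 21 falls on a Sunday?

From one year to the next, a fixed date's weekday advances by 1, or by 2 when a Feb 29 lies between the two dates.
2095: October 21 is Friday.
2094: Thursday (−1)
2093: Wednesday (−1)
2092: Tuesday (−1)
2091: Sunday (−2)
Oct 21 falls on a Sunday in 2091.

2091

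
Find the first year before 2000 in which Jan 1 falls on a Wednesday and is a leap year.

1992

Jan 1 advances by 2 weekdays after a leap year and by 1 after a common year.
2000: Jan 1 is Saturday (leap).
1999: Friday
1998: Thursday
1997: Wednesday
1996: Monday (leap)
1995: Sunday
1994: Saturday
1993: Friday
1992: Wednesday (leap)
1992 begins on a Wednesday and is a leap year.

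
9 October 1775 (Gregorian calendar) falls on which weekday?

Monday

January 1, 1775 is a Sunday.
October 9 is day 282 of the year, i.e. 281 days after Jan 1.
281 mod 7 = 1, so advance 1 weekday from Sunday: Monday.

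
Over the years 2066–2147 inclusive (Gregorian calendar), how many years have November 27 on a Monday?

11

Track November 27's weekday year by year (advancing +1, or +2 across a Feb 29):
  2066: Sat  2067: Sun (+1)  2068: Tue (+2)  2069: Wed (+1)  2070: Thu (+1)
  2071: Fri (+1)  2072: Sun (+2)  2073: Mon (+1) ✓  2074: Tue (+1)  2075: Wed (+1)
  2076: Fri (+2)  2077: Sat (+1)  2078: Sun (+1)  2079: Mon (+1) ✓  … (54 more years) …
  2134: Sat (+1)  2135: Sun (+1)  2136: Tue (+2)  2137: Wed (+1)  2138: Thu (+1)
  2139: Fri (+1)  2140: Sun (+2)  2141: Mon (+1) ✓  2142: Tue (+1)  2143: Wed (+1)
  2144: Fri (+2)  2145: Sat (+1)  2146: Sun (+1)  2147: Mon (+1) ✓
Monday years: 2073, 2079, 2084, 2090, 2102, 2113, 2119, 2124, 2130, 2141, 2147 — 11 in total.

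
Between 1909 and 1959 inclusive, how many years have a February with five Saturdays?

1

February has 28 days (29 in leap years); it has five Saturdays when Saturday falls among the first (month-length − 28) days — i.e. when February 1 is Saturday in a leap year (never in a common year).
February 1 by year: 1909:Mon 1910:Tue 1911:Wed 1912:Thu 1913:Sat 1914:Sun 1915:Mon 1916:Tue 1917:Thu 1918:Fri 1919:Sat 1920:Sun 1921:Tue 1922:Wed 1923:Thu …(21 more)… 1945:Thu 1946:Fri 1947:Sat 1948:Sun 1949:Tue 1950:Wed 1951:Thu 1952:Fri 1953:Sun 1954:Mon 1955:Tue 1956:Wed 1957:Fri 1958:Sat 1959:Sun
Years with five Saturdays: 1936 → 1.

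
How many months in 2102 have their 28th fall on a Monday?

Check the 28th of each month of 2102: Jan 28: Sat, Feb 28: Tue, Mar 28: Tue, Apr 28: Fri, May 28: Sun, Jun 28: Wed, Jul 28: Fri, Aug 28: Mon, Sep 28: Thu, Oct 28: Sat, Nov 28: Tue, Dec 28: Thu.
Monday occurs in August — 1 month.

1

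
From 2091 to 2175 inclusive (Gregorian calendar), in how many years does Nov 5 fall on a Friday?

12

Track Nov 5's weekday year by year (advancing +1, or +2 across a Feb 29):
  2091: Mon  2092: Wed (+2)  2093: Thu (+1)  2094: Fri (+1) ✓  2095: Sat (+1)
  2096: Mon (+2)  2097: Tue (+1)  2098: Wed (+1)  2099: Thu (+1)  2100: Fri (+1) ✓
  2101: Sat (+1)  2102: Sun (+1)  2103: Mon (+1)  2104: Wed (+2)  … (57 more years) …
  2162: Fri (+1) ✓  2163: Sat (+1)  2164: Mon (+2)  2165: Tue (+1)  2166: Wed (+1)
  2167: Thu (+1)  2168: Sat (+2)  2169: Sun (+1)  2170: Mon (+1)  2171: Tue (+1)
  2172: Thu (+2)  2173: Fri (+1) ✓  2174: Sat (+1)  2175: Sun (+1)
Friday years: 2094, 2100, 2106, 2117, 2123, 2128, 2134, 2145, 2151, 2156, 2162, 2173 — 12 in total.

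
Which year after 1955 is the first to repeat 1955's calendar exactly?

Two years share a calendar iff Jan 1 falls on the same weekday and both are leap or both are common. 1955: Jan 1 is Saturday, common year.
1956: Jan 1 Sunday, leap
1957: Jan 1 Tuesday, common
1958: Jan 1 Wednesday, common
1959: Jan 1 Thursday, common
1960: Jan 1 Friday, leap
1961: Jan 1 Sunday, common
1962: Jan 1 Monday, common
1963: Jan 1 Tuesday, common
1964: Jan 1 Wednesday, leap
1965: Jan 1 Friday, common
1966: Jan 1 Saturday, common
1966 matches on both conditions.

1966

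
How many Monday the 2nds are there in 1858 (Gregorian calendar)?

1

Check the 2nd of each month of 1858: Jan 2: Sat, Feb 2: Tue, Mar 2: Tue, Apr 2: Fri, May 2: Sun, Jun 2: Wed, Jul 2: Fri, Aug 2: Mon, Sep 2: Thu, Oct 2: Sat, Nov 2: Tue, Dec 2: Thu.
Monday occurs in August — 1 month.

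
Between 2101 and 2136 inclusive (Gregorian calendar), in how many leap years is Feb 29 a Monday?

1

Leap years in 2101–2136: 9 of them.
Feb 29 weekday advances by 5 (mod 7) from one leap year to the next four years later (or differs when a century non-leap intervenes).
Leap-day weekdays: 2104:Fri 2108:Wed 2112:Mon✓ 2116:Sat 2120:Thu 2124:Tue 2128:Sun 2132:Fri 2136:Wed
Monday: 2112 → 1.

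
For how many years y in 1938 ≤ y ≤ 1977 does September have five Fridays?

September has 30 days; it has five Fridays when Friday falls among the first (month-length − 28) days — i.e. when September 1 is one of Friday/Thursday.
September 1 by year: 1938:Thu✓ 1939:Fri✓ 1940:Sun 1941:Mon 1942:Tue 1943:Wed 1944:Fri✓ 1945:Sat 1946:Sun 1947:Mon 1948:Wed 1949:Thu✓ 1950:Fri✓ 1951:Sat 1952:Mon …(10 more)… 1963:Sun 1964:Tue 1965:Wed 1966:Thu✓ 1967:Fri✓ 1968:Sun 1969:Mon 1970:Tue 1971:Wed 1972:Fri✓ 1973:Sat 1974:Sun 1975:Mon 1976:Wed 1977:Thu✓
Years with five Fridays: 1938, 1939, 1944, 1949, 1950, 1955, 1960, 1961, 1966, 1967, 1972, 1977 → 12.

12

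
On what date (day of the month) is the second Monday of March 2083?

March 1, 2083 is a Monday, so the first Monday is the 1st.
The second Monday is 1 + 7 = 8.

8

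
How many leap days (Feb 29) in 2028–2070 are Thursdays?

1

Leap years in 2028–2070: 11 of them.
Feb 29 weekday advances by 5 (mod 7) from one leap year to the next four years later (or differs when a century non-leap intervenes).
Leap-day weekdays: 2028:Tue 2032:Sun 2036:Fri 2040:Wed 2044:Mon 2048:Sat 2052:Thu✓ 2056:Tue 2060:Sun 2064:Fri 2068:Wed
Thursday: 2052 → 1.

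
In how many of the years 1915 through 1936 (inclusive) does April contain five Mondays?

7

April has 30 days; it has five Mondays when Monday falls among the first (month-length − 28) days — i.e. when April 1 is one of Monday/Sunday.
April 1 by year: 1915:Thu 1916:Sat 1917:Sun✓ 1918:Mon✓ 1919:Tue 1920:Thu 1921:Fri 1922:Sat 1923:Sun✓ 1924:Tue 1925:Wed 1926:Thu 1927:Fri 1928:Sun✓ 1929:Mon✓ 1930:Tue 1931:Wed 1932:Fri 1933:Sat 1934:Sun✓ 1935:Mon✓ 1936:Wed
Years with five Mondays: 1917, 1918, 1923, 1928, 1929, 1934, 1935 → 7.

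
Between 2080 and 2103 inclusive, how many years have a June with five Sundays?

7

June has 30 days; it has five Sundays when Sunday falls among the first (month-length − 28) days — i.e. when June 1 is one of Sunday/Saturday.
June 1 by year: 2080:Sat✓ 2081:Sun✓ 2082:Mon 2083:Tue 2084:Thu 2085:Fri 2086:Sat✓ 2087:Sun✓ 2088:Tue 2089:Wed 2090:Thu 2091:Fri 2092:Sun✓ 2093:Mon 2094:Tue 2095:Wed 2096:Fri 2097:Sat✓ 2098:Sun✓ 2099:Mon 2100:Tue 2101:Wed 2102:Thu 2103:Fri
Years with five Sundays: 2080, 2081, 2086, 2087, 2092, 2097, 2098 → 7.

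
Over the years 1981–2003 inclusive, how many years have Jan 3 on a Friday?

Track Jan 3's weekday year by year (advancing +1, or +2 across a Feb 29):
  1981: Sat  1982: Sun (+1)  1983: Mon (+1)  1984: Tue (+1)  1985: Thu (+2)
  1986: Fri (+1) ✓  1987: Sat (+1)  1988: Sun (+1)  1989: Tue (+2)  1990: Wed (+1)
  1991: Thu (+1)  1992: Fri (+1) ✓  1993: Sun (+2)  1994: Mon (+1)  1995: Tue (+1)
  1996: Wed (+1)  1997: Fri (+2) ✓  1998: Sat (+1)  1999: Sun (+1)  2000: Mon (+1)
  2001: Wed (+2)  2002: Thu (+1)  2003: Fri (+1) ✓
Friday years: 1986, 1992, 1997, 2003 — 4 in total.

4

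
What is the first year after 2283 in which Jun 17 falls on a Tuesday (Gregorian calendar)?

2284

From one year to the next, a fixed date's weekday advances by 1, or by 2 when a Feb 29 lies between the two dates.
2283: June 17 is Sunday.
2284: Tuesday (+2)
Jun 17 falls on a Tuesday in 2284.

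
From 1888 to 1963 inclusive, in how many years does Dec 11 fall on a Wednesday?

Track Dec 11's weekday year by year (advancing +1, or +2 across a Feb 29):
  1888: Tue  1889: Wed (+1) ✓  1890: Thu (+1)  1891: Fri (+1)  1892: Sun (+2)
  1893: Mon (+1)  1894: Tue (+1)  1895: Wed (+1) ✓  1896: Fri (+2)  1897: Sat (+1)
  1898: Sun (+1)  1899: Mon (+1)  1900: Tue (+1)  1901: Wed (+1) ✓  … (48 more years) …
  1950: Mon (+1)  1951: Tue (+1)  1952: Thu (+2)  1953: Fri (+1)  1954: Sat (+1)
  1955: Sun (+1)  1956: Tue (+2)  1957: Wed (+1) ✓  1958: Thu (+1)  1959: Fri (+1)
  1960: Sun (+2)  1961: Mon (+1)  1962: Tue (+1)  1963: Wed (+1) ✓
Wednesday years: 1889, 1895, 1901, 1907, 1912, 1918, 1929, 1935, 1940, 1946, 1957, 1963 — 12 in total.

12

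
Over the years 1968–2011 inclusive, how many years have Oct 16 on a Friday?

6

Track Oct 16's weekday year by year (advancing +1, or +2 across a Feb 29):
  1968: Wed  1969: Thu (+1)  1970: Fri (+1) ✓  1971: Sat (+1)  1972: Mon (+2)
  1973: Tue (+1)  1974: Wed (+1)  1975: Thu (+1)  1976: Sat (+2)  1977: Sun (+1)
  1978: Mon (+1)  1979: Tue (+1)  1980: Thu (+2)  1981: Fri (+1) ✓  … (16 more years) …
  1998: Fri (+1) ✓  1999: Sat (+1)  2000: Mon (+2)  2001: Tue (+1)  2002: Wed (+1)
  2003: Thu (+1)  2004: Sat (+2)  2005: Sun (+1)  2006: Mon (+1)  2007: Tue (+1)
  2008: Thu (+2)  2009: Fri (+1) ✓  2010: Sat (+1)  2011: Sun (+1)
Friday years: 1970, 1981, 1987, 1992, 1998, 2009 — 6 in total.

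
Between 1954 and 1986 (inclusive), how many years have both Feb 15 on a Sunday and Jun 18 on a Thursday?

Check each year's weekday for Feb 15 and Jun 18:
  1954: Mon/Fri  1955: Tue/Sat  1956: Wed/Mon  1957: Fri/Tue  1958: Sat/Wed  1959: Sun/Thu ✓  1960: Mon/Sat  1961: Wed/Sun  1962: Thu/Mon  1963: Fri/Tue  1964: Sat/Thu  1965: Mon/Fri  1966: Tue/Sat  1967: Wed/Sun  …(5 more)…  1973: Thu/Mon  1974: Fri/Tue  1975: Sat/Wed  1976: Sun/Fri  1977: Tue/Sat  1978: Wed/Sun  1979: Thu/Mon  1980: Fri/Wed  1981: Sun/Thu ✓  1982: Mon/Fri  1983: Tue/Sat  1984: Wed/Mon  1985: Fri/Tue  1986: Sat/Wed
Both conditions hold in: 1959, 1970, 1981 — 3.

3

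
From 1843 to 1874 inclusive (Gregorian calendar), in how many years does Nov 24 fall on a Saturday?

Track Nov 24's weekday year by year (advancing +1, or +2 across a Feb 29):
  1843: Fri  1844: Sun (+2)  1845: Mon (+1)  1846: Tue (+1)  1847: Wed (+1)
  1848: Fri (+2)  1849: Sat (+1) ✓  1850: Sun (+1)  1851: Mon (+1)  1852: Wed (+2)
  1853: Thu (+1)  1854: Fri (+1)  1855: Sat (+1) ✓  1856: Mon (+2)  … (4 more years) …
  1861: Sun (+1)  1862: Mon (+1)  1863: Tue (+1)  1864: Thu (+2)  1865: Fri (+1)
  1866: Sat (+1) ✓  1867: Sun (+1)  1868: Tue (+2)  1869: Wed (+1)  1870: Thu (+1)
  1871: Fri (+1)  1872: Sun (+2)  1873: Mon (+1)  1874: Tue (+1)
Saturday years: 1849, 1855, 1860, 1866 — 4 in total.

4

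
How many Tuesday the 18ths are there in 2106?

Check the 18th of each month of 2106: Jan 18: Mon, Feb 18: Thu, Mar 18: Thu, Apr 18: Sun, May 18: Tue, Jun 18: Fri, Jul 18: Sun, Aug 18: Wed, Sep 18: Sat, Oct 18: Mon, Nov 18: Thu, Dec 18: Sat.
Tuesday occurs in May — 1 month.

1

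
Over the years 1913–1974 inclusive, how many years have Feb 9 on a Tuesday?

9

Track Feb 9's weekday year by year (advancing +1, or +2 across a Feb 29):
  1913: Sun  1914: Mon (+1)  1915: Tue (+1) ✓  1916: Wed (+1)  1917: Fri (+2)
  1918: Sat (+1)  1919: Sun (+1)  1920: Mon (+1)  1921: Wed (+2)  1922: Thu (+1)
  1923: Fri (+1)  1924: Sat (+1)  1925: Mon (+2)  1926: Tue (+1) ✓  … (34 more years) …
  1961: Thu (+2)  1962: Fri (+1)  1963: Sat (+1)  1964: Sun (+1)  1965: Tue (+2) ✓
  1966: Wed (+1)  1967: Thu (+1)  1968: Fri (+1)  1969: Sun (+2)  1970: Mon (+1)
  1971: Tue (+1) ✓  1972: Wed (+1)  1973: Fri (+2)  1974: Sat (+1)
Tuesday years: 1915, 1926, 1932, 1937, 1943, 1954, 1960, 1965, 1971 — 9 in total.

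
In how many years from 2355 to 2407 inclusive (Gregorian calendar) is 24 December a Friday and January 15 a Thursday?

2

Check each year's weekday for 24 December and January 15:
  2355: Sat/Sat  2356: Mon/Sun  2357: Tue/Tue  2358: Wed/Wed  2359: Thu/Thu  2360: Sat/Fri  2361: Sun/Sun  2362: Mon/Mon  2363: Tue/Tue  2364: Thu/Wed  2365: Fri/Fri  2366: Sat/Sat  2367: Sun/Sun  2368: Tue/Mon  …(25 more)…  2394: Sat/Sat  2395: Sun/Sun  2396: Tue/Mon  2397: Wed/Wed  2398: Thu/Thu  2399: Fri/Fri  2400: Sun/Sat  2401: Mon/Mon  2402: Tue/Tue  2403: Wed/Wed  2404: Fri/Thu ✓  2405: Sat/Sat  2406: Sun/Sun  2407: Mon/Mon
Both conditions hold in: 2376, 2404 — 2.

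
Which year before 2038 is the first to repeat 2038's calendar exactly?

Two years share a calendar iff Jan 1 falls on the same weekday and both are leap or both are common. 2038: Jan 1 is Friday, common year.
2037: Jan 1 Thursday, common
2036: Jan 1 Tuesday, leap
2035: Jan 1 Monday, common
2034: Jan 1 Sunday, common
2033: Jan 1 Saturday, common
2032: Jan 1 Thursday, leap
2031: Jan 1 Wednesday, common
2030: Jan 1 Tuesday, common
2029: Jan 1 Monday, common
2028: Jan 1 Saturday, leap
2027: Jan 1 Friday, common
2027 matches on both conditions.

2027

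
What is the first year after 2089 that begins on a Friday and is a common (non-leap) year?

Jan 1 advances by 2 weekdays after a leap year and by 1 after a common year.
2089: Jan 1 is Saturday.
2090: Sunday
2091: Monday
2092: Tuesday (leap)
2093: Thursday
2094: Friday
2094 begins on a Friday and is a common year.

2094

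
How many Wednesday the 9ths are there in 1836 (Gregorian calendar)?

Check the 9th of each month of 1836: Jan 9: Sat, Feb 9: Tue, Mar 9: Wed, Apr 9: Sat, May 9: Mon, Jun 9: Thu, Jul 9: Sat, Aug 9: Tue, Sep 9: Fri, Oct 9: Sun, Nov 9: Wed, Dec 9: Fri.
Wednesday occurs in March, November — 2 months.

2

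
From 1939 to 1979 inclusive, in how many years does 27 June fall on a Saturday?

Track 27 June's weekday year by year (advancing +1, or +2 across a Feb 29):
  1939: Tue  1940: Thu (+2)  1941: Fri (+1)  1942: Sat (+1) ✓  1943: Sun (+1)
  1944: Tue (+2)  1945: Wed (+1)  1946: Thu (+1)  1947: Fri (+1)  1948: Sun (+2)
  1949: Mon (+1)  1950: Tue (+1)  1951: Wed (+1)  1952: Fri (+2)  … (13 more years) …
  1966: Mon (+1)  1967: Tue (+1)  1968: Thu (+2)  1969: Fri (+1)  1970: Sat (+1) ✓
  1971: Sun (+1)  1972: Tue (+2)  1973: Wed (+1)  1974: Thu (+1)  1975: Fri (+1)
  1976: Sun (+2)  1977: Mon (+1)  1978: Tue (+1)  1979: Wed (+1)
Saturday years: 1942, 1953, 1959, 1964, 1970 — 5 in total.

5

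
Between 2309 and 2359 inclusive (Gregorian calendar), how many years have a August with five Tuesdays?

22

August has 31 days; it has five Tuesdays when Tuesday falls among the first (month-length − 28) days — i.e. when August 1 is one of Tuesday/Monday/Sunday.
August 1 by year: 2309:Sun✓ 2310:Mon✓ 2311:Tue✓ 2312:Thu 2313:Fri 2314:Sat 2315:Sun✓ 2316:Tue✓ 2317:Wed 2318:Thu 2319:Fri 2320:Sun✓ 2321:Mon✓ 2322:Tue✓ 2323:Wed …(21 more)… 2345:Wed 2346:Thu 2347:Fri 2348:Sun✓ 2349:Mon✓ 2350:Tue✓ 2351:Wed 2352:Fri 2353:Sat 2354:Sun✓ 2355:Mon✓ 2356:Wed 2357:Thu 2358:Fri 2359:Sat
Years with five Tuesdays: 2309, 2310, 2311, 2315, 2316, 2320, 2321, 2322, 2326, 2327, 2332, 2333, 2337, 2338, 2339, 2343, 2344, 2348, 2349, 2350, 2354, 2355 → 22.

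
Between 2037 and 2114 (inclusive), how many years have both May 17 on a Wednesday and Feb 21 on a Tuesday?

Check each year's weekday for May 17 and Feb 21:
  2037: Sun/Sat  2038: Mon/Sun  2039: Tue/Mon  2040: Thu/Tue  2041: Fri/Thu  2042: Sat/Fri  2043: Sun/Sat  2044: Tue/Sun  2045: Wed/Tue ✓  2046: Thu/Wed  2047: Fri/Thu  2048: Sun/Fri  2049: Mon/Sun  2050: Tue/Mon  …(50 more)…  2101: Tue/Mon  2102: Wed/Tue ✓  2103: Thu/Wed  2104: Sat/Thu  2105: Sun/Sat  2106: Mon/Sun  2107: Tue/Mon  2108: Thu/Tue  2109: Fri/Thu  2110: Sat/Fri  2111: Sun/Sat  2112: Tue/Sun  2113: Wed/Tue ✓  2114: Thu/Wed
Both conditions hold in: 2045, 2051, 2062, 2073, 2079, 2090, 2102, 2113 — 8.

8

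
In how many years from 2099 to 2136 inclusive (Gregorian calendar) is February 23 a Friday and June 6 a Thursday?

1

Check each year's weekday for February 23 and June 6:
  2099: Mon/Sat  2100: Tue/Sun  2101: Wed/Mon  2102: Thu/Tue  2103: Fri/Wed  2104: Sat/Fri  2105: Mon/Sat  2106: Tue/Sun  2107: Wed/Mon  2108: Thu/Wed  2109: Sat/Thu  2110: Sun/Fri  2111: Mon/Sat  2112: Tue/Mon  …(10 more)…  2123: Tue/Sun  2124: Wed/Tue  2125: Fri/Wed  2126: Sat/Thu  2127: Sun/Fri  2128: Mon/Sun  2129: Wed/Mon  2130: Thu/Tue  2131: Fri/Wed  2132: Sat/Fri  2133: Mon/Sat  2134: Tue/Sun  2135: Wed/Mon  2136: Thu/Wed
Both conditions hold in: 2120 — 1.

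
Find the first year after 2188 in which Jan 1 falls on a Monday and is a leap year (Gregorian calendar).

Jan 1 advances by 2 weekdays after a leap year and by 1 after a common year.
2188: Jan 1 is Tuesday (leap).
2189: Thursday
2190: Friday
2191: Saturday
2192: Sunday (leap)
2193: Tuesday
2194: Wednesday
2195: Thursday
2196: Friday (leap)
2197: Sunday
2198: Monday
2199: Tuesday
2200: Wednesday
2201: Thursday
2202: Friday
2203: Saturday
2204: Sunday (leap)
2205: Tuesday
2206: Wednesday
2207: Thursday
2208: Friday (leap)
2209: Sunday
2210: Monday
2211: Tuesday
2212: Wednesday (leap)
2213: Friday
2214: Saturday
2215: Sunday
2216: Monday (leap)
2216 begins on a Monday and is a leap year.

2216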